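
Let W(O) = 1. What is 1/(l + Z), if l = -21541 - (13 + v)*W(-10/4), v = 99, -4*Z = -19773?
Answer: -4/66839 ≈ -5.9845e-5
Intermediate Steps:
Z = 19773/4 (Z = -¼*(-19773) = 19773/4 ≈ 4943.3)
l = -21653 (l = -21541 - (13 + 99) = -21541 - 112 = -21653)
1/(l + Z) = 1/(-21653 + 19773/4) = 1/(-66839/4) = -4/66839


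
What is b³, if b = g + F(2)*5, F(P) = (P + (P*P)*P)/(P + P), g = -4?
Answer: 4913/8 ≈ 614.13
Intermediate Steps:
F(P) = (P + P³)/(2*P) (F(P) = (P + P²*P)/((2*P)) = (P + P³)*(1/(2*P)) = (P + P³)/(2*P))
b = 17/2 (b = -4 + (½ + (½)*2²)*5 = -4 + (½ + (½)*4)*5 = -4 + (½ + 2)*5 = -4 + (5/2)*5 = -4 + 25/2 = 17/2 ≈ 8.5000)
b³ = (17/2)³ = 4913/8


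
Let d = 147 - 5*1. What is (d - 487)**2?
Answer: 119025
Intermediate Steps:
d = 142 (d = 147 - 5 = 142)
(d - 487)**2 = (142 - 487)**2 = (-345)**2 = 119025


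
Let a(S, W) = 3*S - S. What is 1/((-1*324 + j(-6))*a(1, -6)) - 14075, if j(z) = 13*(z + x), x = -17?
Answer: -17537451/1246 ≈ -14075.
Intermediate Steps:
j(z) = -221 + 13*z (j(z) = 13*(z - 17) = 13*(-17 + z) = -221 + 13*z)
a(S, W) = 2*S
1/((-1*324 + j(-6))*a(1, -6)) - 14075 = 1/((-1*324 + (-221 + 13*(-6)))*(2*1)) - 14075 = 1/((-324 + (-221 - 78))*2) - 14075 = 1/((-324 - 299)*2) - 14075 = 1/(-623*2) - 14075 = 1/(-1246) - 14075 = -1/1246 - 14075 = -17537451/1246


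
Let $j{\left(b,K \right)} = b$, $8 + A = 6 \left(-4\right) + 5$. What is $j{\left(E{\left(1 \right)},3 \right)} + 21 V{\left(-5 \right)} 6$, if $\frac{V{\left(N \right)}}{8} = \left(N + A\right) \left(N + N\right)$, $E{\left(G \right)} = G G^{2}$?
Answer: $322561$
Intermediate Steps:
$E{\left(G \right)} = G^{3}$
$A = -27$ ($A = -8 + \left(6 \left(-4\right) + 5\right) = -8 + \left(-24 + 5\right) = -8 - 19 = -27$)
$V{\left(N \right)} = 16 N \left(-27 + N\right)$ ($V{\left(N \right)} = 8 \left(N - 27\right) \left(N + N\right) = 8 \left(-27 + N\right) 2 N = 8 \cdot 2 N \left(-27 + N\right) = 16 N \left(-27 + N\right)$)
$j{\left(E{\left(1 \right)},3 \right)} + 21 V{\left(-5 \right)} 6 = 1^{3} + 21 \cdot 16 \left(-5\right) \left(-27 - 5\right) 6 = 1 + 21 \cdot 16 \left(-5\right) \left(-32\right) 6 = 1 + 21 \cdot 2560 \cdot 6 = 1 + 21 \cdot 15360 = 1 + 322560 = 322561$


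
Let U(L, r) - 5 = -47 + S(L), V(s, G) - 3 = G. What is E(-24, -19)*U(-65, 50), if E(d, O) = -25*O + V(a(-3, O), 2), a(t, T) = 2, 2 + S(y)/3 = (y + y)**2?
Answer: 24312960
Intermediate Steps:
S(y) = -6 + 12*y**2 (S(y) = -6 + 3*(y + y)**2 = -6 + 3*(2*y)**2 = -6 + 3*(4*y**2) = -6 + 12*y**2)
V(s, G) = 3 + G
E(d, O) = 5 - 25*O (E(d, O) = -25*O + (3 + 2) = -25*O + 5 = 5 - 25*O)
U(L, r) = -48 + 12*L**2 (U(L, r) = 5 + (-47 + (-6 + 12*L**2)) = 5 + (-53 + 12*L**2) = -48 + 12*L**2)
E(-24, -19)*U(-65, 50) = (5 - 25*(-19))*(-48 + 12*(-65)**2) = (5 + 475)*(-48 + 12*4225) = 480*(-48 + 50700) = 480*50652 = 24312960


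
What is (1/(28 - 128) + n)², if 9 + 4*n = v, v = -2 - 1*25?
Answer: 811801/10000 ≈ 81.180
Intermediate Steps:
v = -27 (v = -2 - 25 = -27)
n = -9 (n = -9/4 + (¼)*(-27) = -9/4 - 27/4 = -9)
(1/(28 - 128) + n)² = (1/(28 - 128) - 9)² = (1/(-100) - 9)² = (-1/100 - 9)² = (-901/100)² = 811801/10000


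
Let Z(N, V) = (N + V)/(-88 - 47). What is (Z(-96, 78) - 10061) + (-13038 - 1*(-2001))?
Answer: -316468/15 ≈ -21098.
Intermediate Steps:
Z(N, V) = -N/135 - V/135 (Z(N, V) = (N + V)/(-135) = (N + V)*(-1/135) = -N/135 - V/135)
(Z(-96, 78) - 10061) + (-13038 - 1*(-2001)) = ((-1/135*(-96) - 1/135*78) - 10061) + (-13038 - 1*(-2001)) = ((32/45 - 26/45) - 10061) + (-13038 + 2001) = (2/15 - 10061) - 11037 = -150913/15 - 11037 = -316468/15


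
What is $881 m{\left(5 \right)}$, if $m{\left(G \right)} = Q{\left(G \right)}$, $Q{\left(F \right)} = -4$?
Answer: $-3524$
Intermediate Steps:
$m{\left(G \right)} = -4$
$881 m{\left(5 \right)} = 881 \left(-4\right) = -3524$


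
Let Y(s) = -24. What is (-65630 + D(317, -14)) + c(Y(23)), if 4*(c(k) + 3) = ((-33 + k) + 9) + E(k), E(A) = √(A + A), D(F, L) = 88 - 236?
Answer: -65793 + I*√3 ≈ -65793.0 + 1.732*I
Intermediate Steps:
D(F, L) = -148
E(A) = √2*√A (E(A) = √(2*A) = √2*√A)
c(k) = -9 + k/4 + √2*√k/4 (c(k) = -3 + (((-33 + k) + 9) + √2*√k)/4 = -3 + ((-24 + k) + √2*√k)/4 = -3 + (-24 + k + √2*√k)/4 = -3 + (-6 + k/4 + √2*√k/4) = -9 + k/4 + √2*√k/4)
(-65630 + D(317, -14)) + c(Y(23)) = (-65630 - 148) + (-9 + (¼)*(-24) + √2*√(-24)/4) = -65778 + (-9 - 6 + √2*(2*I*√6)/4) = -65778 + (-9 - 6 + I*√3) = -65778 + (-15 + I*√3) = -65793 + I*√3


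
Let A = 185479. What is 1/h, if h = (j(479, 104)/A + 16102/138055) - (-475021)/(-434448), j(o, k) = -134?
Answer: -1589229610804080/1553436269435803 ≈ -1.0230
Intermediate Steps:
h = -1553436269435803/1589229610804080 (h = (-134/185479 + 16102/138055) - (-475021)/(-434448) = (-134*1/185479 + 16102*(1/138055)) - (-475021)*(-1)/434448 = (-134/185479 + 16102/138055) - 1*475021/434448 = 2968083488/25606303345 - 475021/434448 = -1553436269435803/1589229610804080 ≈ -0.97748)
1/h = 1/(-1553436269435803/1589229610804080) = -1589229610804080/1553436269435803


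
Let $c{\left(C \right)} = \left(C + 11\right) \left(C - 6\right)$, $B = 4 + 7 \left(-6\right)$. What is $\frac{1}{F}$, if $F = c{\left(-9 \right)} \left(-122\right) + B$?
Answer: $\frac{1}{3622} \approx 0.00027609$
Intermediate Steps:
$B = -38$ ($B = 4 - 42 = -38$)
$c{\left(C \right)} = \left(-6 + C\right) \left(11 + C\right)$ ($c{\left(C \right)} = \left(11 + C\right) \left(-6 + C\right) = \left(-6 + C\right) \left(11 + C\right)$)
$F = 3622$ ($F = \left(-66 + \left(-9\right)^{2} + 5 \left(-9\right)\right) \left(-122\right) - 38 = \left(-66 + 81 - 45\right) \left(-122\right) - 38 = \left(-30\right) \left(-122\right) - 38 = 3660 - 38 = 3622$)
$\frac{1}{F} = \frac{1}{3622}$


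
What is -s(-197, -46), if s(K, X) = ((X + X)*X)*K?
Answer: 833704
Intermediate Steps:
s(K, X) = 2*K*X**2 (s(K, X) = ((2*X)*X)*K = (2*X**2)*K = 2*K*X**2)
-s(-197, -46) = -2*(-197)*(-46)**2 = -2*(-197)*2116 = -1*(-833704) = 833704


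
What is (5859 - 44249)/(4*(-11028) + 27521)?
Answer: 38390/16591 ≈ 2.3139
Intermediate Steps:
(5859 - 44249)/(4*(-11028) + 27521) = -38390/(-44112 + 27521) = -38390/(-16591) = -38390*(-1/16591) = 38390/16591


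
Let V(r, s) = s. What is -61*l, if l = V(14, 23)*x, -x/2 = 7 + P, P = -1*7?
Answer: 0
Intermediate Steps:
P = -7
x = 0 (x = -2*(7 - 7) = -2*0 = 0)
l = 0 (l = 23*0 = 0)
-61*l = -61*0 = 0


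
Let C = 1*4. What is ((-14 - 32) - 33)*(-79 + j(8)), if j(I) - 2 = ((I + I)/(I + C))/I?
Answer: 36419/6 ≈ 6069.8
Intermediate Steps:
C = 4
j(I) = 2 + 2/(4 + I) (j(I) = 2 + ((I + I)/(I + 4))/I = 2 + ((2*I)/(4 + I))/I = 2 + (2*I/(4 + I))/I = 2 + 2/(4 + I))
((-14 - 32) - 33)*(-79 + j(8)) = ((-14 - 32) - 33)*(-79 + 2*(5 + 8)/(4 + 8)) = (-46 - 33)*(-79 + 2*13/12) = -79*(-79 + 2*(1/12)*13) = -79*(-79 + 13/6) = -79*(-461/6) = 36419/6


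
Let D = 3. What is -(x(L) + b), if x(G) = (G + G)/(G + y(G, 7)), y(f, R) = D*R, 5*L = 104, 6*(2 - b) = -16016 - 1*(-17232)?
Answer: 125194/627 ≈ 199.67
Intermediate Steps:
b = -602/3 (b = 2 - (-16016 - 1*(-17232))/6 = 2 - (-16016 + 17232)/6 = 2 - 1/6*1216 = 2 - 608/3 = -602/3 ≈ -200.67)
L = 104/5 (L = (1/5)*104 = 104/5 ≈ 20.800)
y(f, R) = 3*R
x(G) = 2*G/(21 + G) (x(G) = (G + G)/(G + 3*7) = (2*G)/(G + 21) = (2*G)/(21 + G) = 2*G/(21 + G))
-(x(L) + b) = -(2*(104/5)/(21 + 104/5) - 602/3) = -(2*(104/5)/(209/5) - 602/3) = -(2*(104/5)*(5/209) - 602/3) = -(208/209 - 602/3) = -1*(-125194/627) = 125194/627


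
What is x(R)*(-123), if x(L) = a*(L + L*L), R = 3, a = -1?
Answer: 1476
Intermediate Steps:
x(L) = -L - L² (x(L) = -(L + L*L) = -(L + L²) = -L - L²)
x(R)*(-123) = -1*3*(1 + 3)*(-123) = -1*3*4*(-123) = -12*(-123) = 1476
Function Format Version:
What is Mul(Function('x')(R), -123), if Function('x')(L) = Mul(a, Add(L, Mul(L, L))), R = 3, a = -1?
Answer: 1476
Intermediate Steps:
Function('x')(L) = Add(Mul(-1, L), Mul(-1, Pow(L, 2))) (Function('x')(L) = Mul(-1, Add(L, Mul(L, L))) = Mul(-1, Add(L, Pow(L, 2))) = Add(Mul(-1, L), Mul(-1, Pow(L, 2))))
Mul(Function('x')(R), -123) = Mul(Mul(-1, 3, Add(1, 3)), -123) = Mul(Mul(-1, 3, 4), -123) = Mul(-12, -123) = 1476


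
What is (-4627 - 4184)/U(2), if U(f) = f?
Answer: -8811/2 ≈ -4405.5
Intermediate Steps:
(-4627 - 4184)/U(2) = (-4627 - 4184)/2 = -8811*1/2 = -8811/2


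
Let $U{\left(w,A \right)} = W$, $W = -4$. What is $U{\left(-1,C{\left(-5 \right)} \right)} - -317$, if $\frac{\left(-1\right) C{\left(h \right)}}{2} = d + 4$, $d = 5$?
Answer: $313$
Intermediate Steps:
$C{\left(h \right)} = -18$ ($C{\left(h \right)} = - 2 \left(5 + 4\right) = \left(-2\right) 9 = -18$)
$U{\left(w,A \right)} = -4$
$U{\left(-1,C{\left(-5 \right)} \right)} - -317 = -4 - -317 = -4 + 317 = 313$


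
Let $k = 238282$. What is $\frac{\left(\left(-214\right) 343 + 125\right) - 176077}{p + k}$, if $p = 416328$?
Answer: $- \frac{124677}{327305} \approx -0.38092$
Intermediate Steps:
$\frac{\left(\left(-214\right) 343 + 125\right) - 176077}{p + k} = \frac{\left(\left(-214\right) 343 + 125\right) - 176077}{416328 + 238282} = \frac{\left(-73402 + 125\right) - 176077}{654610} = \left(-73277 - 176077\right) \frac{1}{654610} = \left(-249354\right) \frac{1}{654610} = - \frac{124677}{327305}$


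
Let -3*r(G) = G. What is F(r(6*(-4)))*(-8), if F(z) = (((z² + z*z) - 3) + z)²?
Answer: -141512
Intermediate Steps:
r(G) = -G/3
F(z) = (-3 + z + 2*z²)² (F(z) = (((z² + z²) - 3) + z)² = ((2*z² - 3) + z)² = ((-3 + 2*z²) + z)² = (-3 + z + 2*z²)²)
F(r(6*(-4)))*(-8) = (-3 - 2*(-4) + 2*(-2*(-4))²)²*(-8) = (-3 - ⅓*(-24) + 2*(-⅓*(-24))²)²*(-8) = (-3 + 8 + 2*8²)²*(-8) = (-3 + 8 + 2*64)²*(-8) = (-3 + 8 + 128)²*(-8) = 133²*(-8) = 17689*(-8) = -141512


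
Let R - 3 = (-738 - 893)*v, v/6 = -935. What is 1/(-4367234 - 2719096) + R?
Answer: 64839302989289/7086330 ≈ 9.1499e+6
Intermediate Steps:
v = -5610 (v = 6*(-935) = -5610)
R = 9149913 (R = 3 + (-738 - 893)*(-5610) = 3 - 1631*(-5610) = 3 + 9149910 = 9149913)
1/(-4367234 - 2719096) + R = 1/(-4367234 - 2719096) + 9149913 = 1/(-7086330) + 9149913 = -1/7086330 + 9149913 = 64839302989289/7086330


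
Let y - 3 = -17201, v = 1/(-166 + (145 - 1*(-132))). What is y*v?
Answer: -17198/111 ≈ -154.94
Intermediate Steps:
v = 1/111 (v = 1/(-166 + (145 + 132)) = 1/(-166 + 277) = 1/111 ≈ 0.0090090)
y = -17198 (y = 3 - 17201 = -17198)
y*v = -17198*1/111 = -17198/111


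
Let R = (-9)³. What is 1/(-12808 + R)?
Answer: -1/13537 ≈ -7.3872e-5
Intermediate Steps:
R = -729
1/(-12808 + R) = 1/(-12808 - 729) = 1/(-13537) = -1/13537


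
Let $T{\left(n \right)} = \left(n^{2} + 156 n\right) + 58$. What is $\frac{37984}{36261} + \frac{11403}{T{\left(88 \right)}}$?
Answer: $\frac{1231279703}{780699330} \approx 1.5772$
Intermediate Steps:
$T{\left(n \right)} = 58 + n^{2} + 156 n$
$\frac{37984}{36261} + \frac{11403}{T{\left(88 \right)}} = \frac{37984}{36261} + \frac{11403}{58 + 88^{2} + 156 \cdot 88} = 37984 \cdot \frac{1}{36261} + \frac{11403}{58 + 7744 + 13728} = \frac{37984}{36261} + \frac{11403}{21530} = \frac{1231279703}{780699330}$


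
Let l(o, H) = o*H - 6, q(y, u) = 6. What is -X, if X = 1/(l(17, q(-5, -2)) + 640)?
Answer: -1/736 ≈ -0.0013587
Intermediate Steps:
l(o, H) = -6 + H*o (l(o, H) = H*o - 6 = -6 + H*o)
X = 1/736 (X = 1/((-6 + 6*17) + 640) = 1/((-6 + 102) + 640) = 1/(96 + 640) = 1/736 ≈ 0.0013587)
-X = -1*1/736 = -1/736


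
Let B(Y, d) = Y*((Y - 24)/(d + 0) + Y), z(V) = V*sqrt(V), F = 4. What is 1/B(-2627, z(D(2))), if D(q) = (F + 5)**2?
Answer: 729/5037887218 ≈ 1.4470e-7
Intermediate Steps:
D(q) = 81 (D(q) = (4 + 5)**2 = 9**2 = 81)
z(V) = V**(3/2)
B(Y, d) = Y*(Y + (-24 + Y)/d) (B(Y, d) = Y*((-24 + Y)/d + Y) = Y*(Y + (-24 + Y)/d))
1/B(-2627, z(D(2))) = 1/(-2627*(-24 - 2627 - 2627*81**(3/2))/(81**(3/2))) = 1/(-2627*(-24 - 2627 - 2627*729)/729) = 1/(-2627*1/729*(-24 - 2627 - 1915083)) = 1/(-2627*1/729*(-1917734)) = 1/(5037887218/729) = 729/5037887218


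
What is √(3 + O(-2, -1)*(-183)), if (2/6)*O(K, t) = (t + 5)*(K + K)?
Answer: √8787 ≈ 93.739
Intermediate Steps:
O(K, t) = 6*K*(5 + t) (O(K, t) = 3*((t + 5)*(K + K)) = 3*((5 + t)*(2*K)) = 3*(2*K*(5 + t)) = 6*K*(5 + t))
√(3 + O(-2, -1)*(-183)) = √(3 + (6*(-2)*(5 - 1))*(-183)) = √(3 + (6*(-2)*4)*(-183)) = √(3 - 48*(-183)) = √(3 + 8784) = √8787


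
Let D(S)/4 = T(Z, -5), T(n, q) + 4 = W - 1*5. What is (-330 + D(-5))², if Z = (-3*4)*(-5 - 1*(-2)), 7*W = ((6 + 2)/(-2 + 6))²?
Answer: 6482116/49 ≈ 1.3229e+5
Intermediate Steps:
W = 4/7 (W = ((6 + 2)/(-2 + 6))²/7 = (8/4)²/7 = (8*(¼))²/7 = (⅐)*2² = (⅐)*4 = 4/7 ≈ 0.57143)
Z = 36 (Z = -12*(-5 + 2) = -12*(-3) = 36)
T(n, q) = -59/7 (T(n, q) = -4 + (4/7 - 1*5) = -4 + (4/7 - 5) = -4 - 31/7 = -59/7)
D(S) = -236/7 (D(S) = 4*(-59/7) = -236/7)
(-330 + D(-5))² = (-330 - 236/7)² = (-2546/7)² = 6482116/49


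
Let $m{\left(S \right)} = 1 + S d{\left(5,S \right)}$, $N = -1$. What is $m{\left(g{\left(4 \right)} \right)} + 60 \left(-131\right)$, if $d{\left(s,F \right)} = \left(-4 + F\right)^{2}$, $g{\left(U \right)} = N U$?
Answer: $-8115$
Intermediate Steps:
$g{\left(U \right)} = - U$
$m{\left(S \right)} = 1 + S \left(-4 + S\right)^{2}$
$m{\left(g{\left(4 \right)} \right)} + 60 \left(-131\right) = \left(1 + \left(-1\right) 4 \left(-4 - 4\right)^{2}\right) + 60 \left(-131\right) = \left(1 - 4 \left(-4 - 4\right)^{2}\right) - 7860 = \left(1 - 4 \left(-8\right)^{2}\right) - 7860 = \left(1 - 256\right) - 7860 = -255 - 7860 = -8115$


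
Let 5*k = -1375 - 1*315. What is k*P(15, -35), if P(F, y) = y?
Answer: 11830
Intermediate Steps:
k = -338 (k = (-1375 - 1*315)/5 = (-1375 - 315)/5 = (1/5)*(-1690) = -338)
k*P(15, -35) = -338*(-35) = 11830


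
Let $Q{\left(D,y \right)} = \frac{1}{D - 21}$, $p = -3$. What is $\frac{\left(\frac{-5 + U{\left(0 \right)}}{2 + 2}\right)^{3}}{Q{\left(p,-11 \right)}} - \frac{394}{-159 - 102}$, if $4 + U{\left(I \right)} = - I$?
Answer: $\frac{573959}{2088} \approx 274.88$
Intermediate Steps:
$U{\left(I \right)} = -4 - I$
$Q{\left(D,y \right)} = \frac{1}{-21 + D}$
$\frac{\left(\frac{-5 + U{\left(0 \right)}}{2 + 2}\right)^{3}}{Q{\left(p,-11 \right)}} - \frac{394}{-159 - 102} = \frac{\left(\frac{-5 - 4}{2 + 2}\right)^{3}}{\frac{1}{-21 - 3}} - \frac{394}{-159 - 102} = \frac{\left(\frac{-5 + \left(-4 + 0\right)}{4}\right)^{3}}{\frac{1}{-24}} - \frac{394}{-159 - 102} = \frac{\left(\left(-5 - 4\right) \frac{1}{4}\right)^{3}}{- \frac{1}{24}} - \frac{394}{-261} = \left(\left(-9\right) \frac{1}{4}\right)^{3} \left(-24\right) - - \frac{394}{261} = \left(- \frac{9}{4}\right)^{3} \left(-24\right) + \frac{394}{261} = \left(- \frac{729}{64}\right) \left(-24\right) + \frac{394}{261} = \frac{2187}{8} + \frac{394}{261} = \frac{573959}{2088}$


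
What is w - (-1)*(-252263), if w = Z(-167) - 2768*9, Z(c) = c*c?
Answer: -249286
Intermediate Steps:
Z(c) = c**2
w = 2977 (w = (-167)**2 - 2768*9 = 27889 - 24912 = 2977)
w - (-1)*(-252263) = 2977 - (-1)*(-252263) = 2977 - 1*252263 = 2977 - 252263 = -249286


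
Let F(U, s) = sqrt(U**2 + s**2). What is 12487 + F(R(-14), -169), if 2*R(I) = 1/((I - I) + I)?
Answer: 12487 + 5*sqrt(895673)/28 ≈ 12656.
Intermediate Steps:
R(I) = 1/(2*I) (R(I) = 1/(2*((I - I) + I)) = 1/(2*(0 + I)) = 1/(2*I))
12487 + F(R(-14), -169) = 12487 + sqrt(((1/2)/(-14))**2 + (-169)**2) = 12487 + sqrt(((1/2)*(-1/14))**2 + 28561) = 12487 + sqrt((-1/28)**2 + 28561) = 12487 + sqrt(1/784 + 28561) = 12487 + sqrt(22391825/784) = 12487 + 5*sqrt(895673)/28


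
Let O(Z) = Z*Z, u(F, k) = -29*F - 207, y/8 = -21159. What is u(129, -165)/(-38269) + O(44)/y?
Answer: 10610662/115676253 ≈ 0.091727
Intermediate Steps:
y = -169272 (y = 8*(-21159) = -169272)
u(F, k) = -207 - 29*F
O(Z) = Z**2
u(129, -165)/(-38269) + O(44)/y = (-207 - 29*129)/(-38269) + 44**2/(-169272) = (-207 - 3741)*(-1/38269) + 1936*(-1/169272) = -3948*(-1/38269) - 242/21159 = 564/5467 - 242/21159 = 10610662/115676253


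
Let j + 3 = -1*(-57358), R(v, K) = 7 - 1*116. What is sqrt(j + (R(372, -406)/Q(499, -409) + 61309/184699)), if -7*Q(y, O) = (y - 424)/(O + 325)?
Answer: sqrt(48186288692613886)/923495 ≈ 237.70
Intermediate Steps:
R(v, K) = -109 (R(v, K) = 7 - 116 = -109)
Q(y, O) = -(-424 + y)/(7*(325 + O)) (Q(y, O) = -(y - 424)/(7*(O + 325)) = -(-424 + y)/(7*(325 + O)))
j = 57355 (j = -3 - 1*(-57358) = -3 + 57358 = 57355)
sqrt(j + (R(372, -406)/Q(499, -409) + 61309/184699)) = sqrt(57355 + (-109*7*(325 - 409)/(424 - 1*499) + 61309/184699)) = sqrt(57355 + (-109*(-588/(424 - 499)) + 61309*(1/184699))) = sqrt(57355 + (-109/((1/7)*(-1/84)*(-75)) + 61309/184699)) = sqrt(57355 + (-109/25/196 + 61309/184699)) = sqrt(57355 + (-109*196/25 + 61309/184699)) = sqrt(57355 + (-21364/25 + 61309/184699)) = sqrt(57355 - 3944376711/4617475) = sqrt(260890901914/4617475) = sqrt(48186288692613886)/923495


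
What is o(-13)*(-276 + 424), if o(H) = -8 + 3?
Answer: -740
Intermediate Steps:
o(H) = -5
o(-13)*(-276 + 424) = -5*(-276 + 424) = -5*148 = -740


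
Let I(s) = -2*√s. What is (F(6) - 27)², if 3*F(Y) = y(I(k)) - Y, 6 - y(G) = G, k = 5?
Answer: 6581/9 - 36*√5 ≈ 650.72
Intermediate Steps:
y(G) = 6 - G
F(Y) = 2 - Y/3 + 2*√5/3 (F(Y) = ((6 - (-2)*√5) - Y)/3 = ((6 + 2*√5) - Y)/3 = (6 - Y + 2*√5)/3 = 2 - Y/3 + 2*√5/3)
(F(6) - 27)² = ((2 - ⅓*6 + 2*√5/3) - 27)² = ((2 - 2 + 2*√5/3) - 27)² = (2*√5/3 - 27)² = (-27 + 2*√5/3)²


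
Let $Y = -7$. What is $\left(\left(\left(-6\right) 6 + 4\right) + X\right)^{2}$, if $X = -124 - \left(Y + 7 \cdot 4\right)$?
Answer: $31329$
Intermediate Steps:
$X = -145$ ($X = -124 - \left(-7 + 7 \cdot 4\right) = -124 - \left(-7 + 28\right) = -124 - 21 = -145$)
$\left(\left(\left(-6\right) 6 + 4\right) + X\right)^{2} = \left(\left(\left(-6\right) 6 + 4\right) - 145\right)^{2} = \left(\left(-36 + 4\right) - 145\right)^{2} = \left(-32 - 145\right)^{2} = \left(-177\right)^{2} = 31329$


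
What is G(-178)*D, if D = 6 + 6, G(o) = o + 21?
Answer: -1884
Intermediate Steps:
G(o) = 21 + o
D = 12
G(-178)*D = (21 - 178)*12 = -157*12 = -1884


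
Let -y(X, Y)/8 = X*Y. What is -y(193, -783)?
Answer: -1208952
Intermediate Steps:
y(X, Y) = -8*X*Y
-y(193, -783) = -(-8)*193*(-783) = -1*1208952 = -1208952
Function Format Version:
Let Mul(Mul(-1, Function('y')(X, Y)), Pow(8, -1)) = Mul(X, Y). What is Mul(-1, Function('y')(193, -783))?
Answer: -1208952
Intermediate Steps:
Function('y')(X, Y) = Mul(-8, X, Y) (Function('y')(X, Y) = Mul(-8, Mul(X, Y)) = Mul(-8, X, Y))
Mul(-1, Function('y')(193, -783)) = Mul(-1, Mul(-8, 193, -783)) = Mul(-1, 1208952) = -1208952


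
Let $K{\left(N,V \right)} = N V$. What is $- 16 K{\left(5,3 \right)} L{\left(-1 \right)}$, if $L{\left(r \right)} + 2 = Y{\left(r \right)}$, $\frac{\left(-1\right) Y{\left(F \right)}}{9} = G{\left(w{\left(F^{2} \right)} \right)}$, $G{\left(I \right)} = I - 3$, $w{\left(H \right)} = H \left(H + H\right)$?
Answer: $-1680$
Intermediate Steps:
$w{\left(H \right)} = 2 H^{2}$ ($w{\left(H \right)} = H 2 H = 2 H^{2}$)
$G{\left(I \right)} = -3 + I$
$Y{\left(F \right)} = 27 - 18 F^{4}$ ($Y{\left(F \right)} = - 9 \left(-3 + 2 \left(F^{2}\right)^{2}\right) = - 9 \left(-3 + 2 F^{4}\right) = 27 - 18 F^{4}$)
$L{\left(r \right)} = 25 - 18 r^{4}$ ($L{\left(r \right)} = -2 - \left(-27 + 18 r^{4}\right) = 25 - 18 r^{4}$)
$- 16 K{\left(5,3 \right)} L{\left(-1 \right)} = - 16 \cdot 5 \cdot 3 \left(25 - 18 \left(-1\right)^{4}\right) = \left(-16\right) 15 \left(25 - 18\right) = - 240 \left(25 - 18\right) = \left(-240\right) 7 = -1680$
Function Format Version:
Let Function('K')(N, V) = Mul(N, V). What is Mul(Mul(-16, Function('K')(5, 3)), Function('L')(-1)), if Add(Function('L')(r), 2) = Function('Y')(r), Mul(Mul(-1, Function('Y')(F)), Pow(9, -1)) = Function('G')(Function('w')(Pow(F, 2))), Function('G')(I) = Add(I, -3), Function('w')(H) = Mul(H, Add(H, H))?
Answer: -1680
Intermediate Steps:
Function('w')(H) = Mul(2, Pow(H, 2)) (Function('w')(H) = Mul(H, Mul(2, H)) = Mul(2, Pow(H, 2)))
Function('G')(I) = Add(-3, I)
Function('Y')(F) = Add(27, Mul(-18, Pow(F, 4))) (Function('Y')(F) = Mul(-9, Add(-3, Mul(2, Pow(Pow(F, 2), 2)))) = Mul(-9, Add(-3, Mul(2, Pow(F, 4)))) = Add(27, Mul(-18, Pow(F, 4))))
Function('L')(r) = Add(25, Mul(-18, Pow(r, 4))) (Function('L')(r) = Add(-2, Add(27, Mul(-18, Pow(r, 4)))) = Add(25, Mul(-18, Pow(r, 4))))
Mul(Mul(-16, Function('K')(5, 3)), Function('L')(-1)) = Mul(Mul(-16, Mul(5, 3)), Add(25, Mul(-18, Pow(-1, 4)))) = Mul(Mul(-16, 15), Add(25, Mul(-18, 1))) = Mul(-240, Add(25, -18)) = Mul(-240, 7) = -1680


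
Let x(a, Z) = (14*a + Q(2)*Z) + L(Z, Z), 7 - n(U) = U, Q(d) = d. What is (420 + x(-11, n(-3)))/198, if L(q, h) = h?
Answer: 148/99 ≈ 1.4949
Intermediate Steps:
n(U) = 7 - U
x(a, Z) = 3*Z + 14*a (x(a, Z) = (14*a + 2*Z) + Z = (2*Z + 14*a) + Z = 3*Z + 14*a)
(420 + x(-11, n(-3)))/198 = (420 + (3*(7 - 1*(-3)) + 14*(-11)))/198 = (420 + (3*(7 + 3) - 154))*(1/198) = (420 + (3*10 - 154))*(1/198) = (420 + (30 - 154))*(1/198) = (420 - 124)*(1/198) = 296*(1/198) = 148/99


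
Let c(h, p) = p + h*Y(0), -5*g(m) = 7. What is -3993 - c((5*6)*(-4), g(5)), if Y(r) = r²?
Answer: -19958/5 ≈ -3991.6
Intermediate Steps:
g(m) = -7/5 (g(m) = -⅕*7 = -7/5)
c(h, p) = p (c(h, p) = p + h*0² = p + h*0 = p + 0 = p)
-3993 - c((5*6)*(-4), g(5)) = -3993 - 1*(-7/5) = -3993 + 7/5 = -19958/5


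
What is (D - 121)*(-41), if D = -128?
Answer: 10209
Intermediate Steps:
(D - 121)*(-41) = (-128 - 121)*(-41) = -249*(-41) = 10209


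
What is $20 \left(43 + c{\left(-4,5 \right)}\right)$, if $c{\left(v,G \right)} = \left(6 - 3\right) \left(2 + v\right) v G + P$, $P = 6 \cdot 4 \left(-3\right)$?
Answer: $1820$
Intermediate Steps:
$P = -72$ ($P = 24 \left(-3\right) = -72$)
$c{\left(v,G \right)} = -72 + G v \left(6 + 3 v\right)$ ($c{\left(v,G \right)} = \left(6 - 3\right) \left(2 + v\right) v G - 72 = 3 \left(2 + v\right) v G - 72 = \left(6 + 3 v\right) v G - 72 = v \left(6 + 3 v\right) G - 72 = G v \left(6 + 3 v\right) - 72 = -72 + G v \left(6 + 3 v\right)$)
$20 \left(43 + c{\left(-4,5 \right)}\right) = 20 \left(43 + \left(-72 + 3 \cdot 5 \left(-4\right)^{2} + 6 \cdot 5 \left(-4\right)\right)\right) = 20 \left(43 - \left(192 - 240\right)\right) = 20 \left(43 - -48\right) = 20 \left(43 + 48\right) = 20 \cdot 91 = 1820$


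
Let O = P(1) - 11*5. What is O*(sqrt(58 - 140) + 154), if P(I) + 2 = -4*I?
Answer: -9394 - 61*I*sqrt(82) ≈ -9394.0 - 552.38*I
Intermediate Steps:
P(I) = -2 - 4*I
O = -61 (O = (-2 - 4*1) - 11*5 = (-2 - 4) - 55 = -6 - 55 = -61)
O*(sqrt(58 - 140) + 154) = -61*(sqrt(58 - 140) + 154) = -61*(sqrt(-82) + 154) = -61*(I*sqrt(82) + 154) = -61*(154 + I*sqrt(82)) = -9394 - 61*I*sqrt(82)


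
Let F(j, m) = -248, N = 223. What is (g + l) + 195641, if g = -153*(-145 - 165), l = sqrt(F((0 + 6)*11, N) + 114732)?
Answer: 243071 + 2*sqrt(28621) ≈ 2.4341e+5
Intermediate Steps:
l = 2*sqrt(28621) (l = sqrt(-248 + 114732) = sqrt(114484) = 2*sqrt(28621) ≈ 338.35)
g = 47430 (g = -153*(-310) = 47430)
(g + l) + 195641 = (47430 + 2*sqrt(28621)) + 195641 = 243071 + 2*sqrt(28621)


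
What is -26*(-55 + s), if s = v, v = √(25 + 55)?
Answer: 1430 - 104*√5 ≈ 1197.4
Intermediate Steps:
v = 4*√5 (v = √80 = 4*√5 ≈ 8.9443)
s = 4*√5 ≈ 8.9443
-26*(-55 + s) = -26*(-55 + 4*√5) = 1430 - 104*√5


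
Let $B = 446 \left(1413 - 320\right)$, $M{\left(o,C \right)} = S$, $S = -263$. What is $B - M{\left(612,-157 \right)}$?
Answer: $487741$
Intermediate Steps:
$M{\left(o,C \right)} = -263$
$B = 487478$ ($B = 446 \left(1413 - 320\right) = 446 \cdot 1093 = 487478$)
$B - M{\left(612,-157 \right)} = 487478 - -263 = 487478 + 263 = 487741$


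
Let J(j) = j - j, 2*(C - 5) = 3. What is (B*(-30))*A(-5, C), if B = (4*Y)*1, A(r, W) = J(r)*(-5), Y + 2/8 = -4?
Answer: 0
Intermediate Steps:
Y = -17/4 (Y = -1/4 - 4 = -17/4 ≈ -4.2500)
C = 13/2 (C = 5 + (1/2)*3 = 5 + 3/2 = 13/2 ≈ 6.5000)
J(j) = 0
A(r, W) = 0 (A(r, W) = 0*(-5) = 0)
B = -17 (B = (4*(-17/4))*1 = -17*1 = -17)
(B*(-30))*A(-5, C) = -17*(-30)*0 = 510*0 = 0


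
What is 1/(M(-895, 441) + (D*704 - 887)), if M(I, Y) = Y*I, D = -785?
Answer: -1/948222 ≈ -1.0546e-6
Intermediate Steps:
M(I, Y) = I*Y
1/(M(-895, 441) + (D*704 - 887)) = 1/(-895*441 + (-785*704 - 887)) = 1/(-394695 + (-552640 - 887)) = 1/(-394695 - 553527) = 1/(-948222) = -1/948222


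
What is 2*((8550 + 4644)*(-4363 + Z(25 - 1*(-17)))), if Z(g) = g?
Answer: -114022548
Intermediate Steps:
2*((8550 + 4644)*(-4363 + Z(25 - 1*(-17)))) = 2*((8550 + 4644)*(-4363 + (25 - 1*(-17)))) = 2*(13194*(-4363 + (25 + 17))) = 2*(13194*(-4363 + 42)) = 2*(13194*(-4321)) = 2*(-57011274) = -114022548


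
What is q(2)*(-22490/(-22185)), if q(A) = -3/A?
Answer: -2249/1479 ≈ -1.5206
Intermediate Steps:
q(2)*(-22490/(-22185)) = (-3/2)*(-22490/(-22185)) = (-3*½)*(-22490*(-1/22185)) = -3/2*4498/4437 = -2249/1479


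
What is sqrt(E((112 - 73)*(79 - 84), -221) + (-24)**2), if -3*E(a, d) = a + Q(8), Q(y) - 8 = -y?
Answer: sqrt(641) ≈ 25.318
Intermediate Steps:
Q(y) = 8 - y
E(a, d) = -a/3 (E(a, d) = -(a + (8 - 1*8))/3 = -(a + (8 - 8))/3 = -(a + 0)/3 = -a/3)
sqrt(E((112 - 73)*(79 - 84), -221) + (-24)**2) = sqrt(-(112 - 73)*(79 - 84)/3 + (-24)**2) = sqrt(-13*(-5) + 576) = sqrt(-1/3*(-195) + 576) = sqrt(65 + 576) = sqrt(641)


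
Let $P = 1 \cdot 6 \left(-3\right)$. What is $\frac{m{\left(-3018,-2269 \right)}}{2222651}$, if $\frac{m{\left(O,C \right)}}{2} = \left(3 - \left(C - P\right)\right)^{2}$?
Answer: $\frac{441784}{96637} \approx 4.5716$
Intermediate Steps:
$P = -18$ ($P = 6 \left(-3\right) = -18$)
$m{\left(O,C \right)} = 2 \left(-15 - C\right)^{2}$ ($m{\left(O,C \right)} = 2 \left(3 - \left(18 + C\right)\right)^{2} = 2 \left(-15 - C\right)^{2}$)
$\frac{m{\left(-3018,-2269 \right)}}{2222651} = \frac{2 \left(15 - 2269\right)^{2}}{2222651} = 2 \left(-2254\right)^{2} \cdot \frac{1}{2222651} = 2 \cdot 5080516 \cdot \frac{1}{2222651} = 10161032 \cdot \frac{1}{2222651} = \frac{441784}{96637}$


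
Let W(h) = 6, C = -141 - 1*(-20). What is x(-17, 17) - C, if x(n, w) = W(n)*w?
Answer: 223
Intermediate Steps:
C = -121 (C = -141 + 20 = -121)
x(n, w) = 6*w
x(-17, 17) - C = 6*17 - 1*(-121) = 102 + 121 = 223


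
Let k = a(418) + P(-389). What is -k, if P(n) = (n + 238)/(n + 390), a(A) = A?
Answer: -267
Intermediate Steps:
P(n) = (238 + n)/(390 + n)
k = 267 (k = 418 + (238 - 389)/(390 - 389) = 418 - 151/1 = 418 + 1*(-151) = 418 - 151 = 267)
-k = -1*267 = -267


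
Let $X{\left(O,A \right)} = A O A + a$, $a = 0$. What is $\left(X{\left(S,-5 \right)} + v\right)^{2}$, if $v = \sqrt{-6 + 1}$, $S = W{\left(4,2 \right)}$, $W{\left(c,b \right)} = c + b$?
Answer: $\left(150 + i \sqrt{5}\right)^{2} \approx 22495.0 + 670.82 i$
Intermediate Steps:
$W{\left(c,b \right)} = b + c$
$S = 6$ ($S = 2 + 4 = 6$)
$X{\left(O,A \right)} = O A^{2}$ ($X{\left(O,A \right)} = A O A + 0 = O A^{2} + 0 = O A^{2}$)
$v = i \sqrt{5}$ ($v = \sqrt{-5} = i \sqrt{5} \approx 2.2361 i$)
$\left(X{\left(S,-5 \right)} + v\right)^{2} = \left(6 \left(-5\right)^{2} + i \sqrt{5}\right)^{2} = \left(6 \cdot 25 + i \sqrt{5}\right)^{2} = \left(150 + i \sqrt{5}\right)^{2}$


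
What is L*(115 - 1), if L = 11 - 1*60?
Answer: -5586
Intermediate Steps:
L = -49 (L = 11 - 60 = -49)
L*(115 - 1) = -49*(115 - 1) = -49*114 = -5586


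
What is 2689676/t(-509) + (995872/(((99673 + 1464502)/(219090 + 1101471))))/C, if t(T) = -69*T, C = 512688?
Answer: 4172594575840094/53342263859925 ≈ 78.223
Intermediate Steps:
2689676/t(-509) + (995872/(((99673 + 1464502)/(219090 + 1101471))))/C = 2689676/((-69*(-509))) + (995872/(((99673 + 1464502)/(219090 + 1101471))))/512688 = 2689676/35121 + (995872/((1564175/1320561)))*(1/512688) = 2689676*(1/35121) + (995872/((1564175*(1/1320561))))*(1/512688) = 2689676/35121 + (995872/(1564175/1320561))*(1/512688) = 2689676/35121 + (995872*(1320561/1564175))*(1/512688) = 2689676/35121 + (1315109724192/1564175)*(1/512688) = 2689676/35121 + 2490738114/1518813925 = 4172594575840094/53342263859925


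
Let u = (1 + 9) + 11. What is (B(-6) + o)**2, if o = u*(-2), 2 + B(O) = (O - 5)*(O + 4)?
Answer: 484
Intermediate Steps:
B(O) = -2 + (-5 + O)*(4 + O) (B(O) = -2 + (O - 5)*(O + 4) = -2 + (-5 + O)*(4 + O))
u = 21 (u = 10 + 11 = 21)
o = -42 (o = 21*(-2) = -42)
(B(-6) + o)**2 = ((-22 + (-6)**2 - 1*(-6)) - 42)**2 = ((-22 + 36 + 6) - 42)**2 = (20 - 42)**2 = (-22)**2 = 484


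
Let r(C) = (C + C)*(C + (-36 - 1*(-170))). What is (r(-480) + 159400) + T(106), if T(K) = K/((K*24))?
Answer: 11797441/24 ≈ 4.9156e+5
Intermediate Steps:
r(C) = 2*C*(134 + C) (r(C) = (2*C)*(C + (-36 + 170)) = (2*C)*(C + 134) = (2*C)*(134 + C) = 2*C*(134 + C))
T(K) = 1/24 (T(K) = K/((24*K)) = K*(1/(24*K)) = 1/24)
(r(-480) + 159400) + T(106) = (2*(-480)*(134 - 480) + 159400) + 1/24 = (2*(-480)*(-346) + 159400) + 1/24 = (332160 + 159400) + 1/24 = 491560 + 1/24 = 11797441/24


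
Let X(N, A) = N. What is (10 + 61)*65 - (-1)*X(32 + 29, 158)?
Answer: 4676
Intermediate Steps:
(10 + 61)*65 - (-1)*X(32 + 29, 158) = (10 + 61)*65 - (-1)*(32 + 29) = 71*65 - (-1)*61 = 4615 - 1*(-61) = 4615 + 61 = 4676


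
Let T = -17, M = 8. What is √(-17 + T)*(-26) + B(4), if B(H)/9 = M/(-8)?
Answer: -9 - 26*I*√34 ≈ -9.0 - 151.6*I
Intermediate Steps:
B(H) = -9 (B(H) = 9*(8/(-8)) = 9*(8*(-⅛)) = 9*(-1) = -9)
√(-17 + T)*(-26) + B(4) = √(-17 - 17)*(-26) - 9 = √(-34)*(-26) - 9 = (I*√34)*(-26) - 9 = -26*I*√34 - 9 = -9 - 26*I*√34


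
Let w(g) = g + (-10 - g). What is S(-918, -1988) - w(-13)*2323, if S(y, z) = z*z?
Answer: 3975374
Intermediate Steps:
S(y, z) = z²
w(g) = -10
S(-918, -1988) - w(-13)*2323 = (-1988)² - (-10)*2323 = 3952144 - 1*(-23230) = 3952144 + 23230 = 3975374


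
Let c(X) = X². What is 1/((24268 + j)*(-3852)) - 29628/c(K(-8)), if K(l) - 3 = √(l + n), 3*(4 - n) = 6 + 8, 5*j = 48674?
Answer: (-30*√78 + 58209591896357*I)/(654893928*(-I + 6*√78)) ≈ -31.643 + 1676.8*I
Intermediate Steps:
j = 48674/5 (j = (⅕)*48674 = 48674/5 ≈ 9734.8)
n = -⅔ (n = 4 - (6 + 8)/3 = 4 - ⅓*14 = 4 - 14/3 = -⅔ ≈ -0.66667)
K(l) = 3 + √(-⅔ + l) (K(l) = 3 + √(l - ⅔) = 3 + √(-⅔ + l))
1/((24268 + j)*(-3852)) - 29628/c(K(-8)) = 1/((24268 + 48674/5)*(-3852)) - 29628/(3 + √(-6 + 9*(-8))/3)² = -1/3852/(170014/5) - 29628/(3 + √(-6 - 72)/3)² = (5/170014)*(-1/3852) - 29628/(3 + √(-78)/3)² = -5/654893928 - 29628/(3 + (I*√78)/3)² = -5/654893928 - 29628/(3 + I*√78/3)²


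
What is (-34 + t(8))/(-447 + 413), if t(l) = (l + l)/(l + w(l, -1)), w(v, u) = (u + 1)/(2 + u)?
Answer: 16/17 ≈ 0.94118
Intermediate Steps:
w(v, u) = (1 + u)/(2 + u)
t(l) = 2 (t(l) = (l + l)/(l + (1 - 1)/(2 - 1)) = (2*l)/(l + 0/1) = (2*l)/(l + 1*0) = (2*l)/(l + 0) = (2*l)/l = 2)
(-34 + t(8))/(-447 + 413) = (-34 + 2)/(-447 + 413) = -32/(-34) = -32*(-1/34) = 16/17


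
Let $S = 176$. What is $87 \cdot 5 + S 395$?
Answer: $69955$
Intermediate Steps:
$87 \cdot 5 + S 395 = 87 \cdot 5 + 176 \cdot 395 = 435 + 69520 = 69955$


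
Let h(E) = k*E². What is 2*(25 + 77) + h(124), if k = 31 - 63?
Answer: -491828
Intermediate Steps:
k = -32
h(E) = -32*E²
2*(25 + 77) + h(124) = 2*(25 + 77) - 32*124² = 2*102 - 32*15376 = 204 - 492032 = -491828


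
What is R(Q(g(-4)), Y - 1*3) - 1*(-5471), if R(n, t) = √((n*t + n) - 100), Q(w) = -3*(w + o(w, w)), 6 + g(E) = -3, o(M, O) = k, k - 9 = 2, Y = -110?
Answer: 5471 + 2*√143 ≈ 5494.9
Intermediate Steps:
k = 11 (k = 9 + 2 = 11)
o(M, O) = 11
g(E) = -9 (g(E) = -6 - 3 = -9)
Q(w) = -33 - 3*w (Q(w) = -3*(w + 11) = -3*(11 + w) = -33 - 3*w)
R(n, t) = √(-100 + n + n*t) (R(n, t) = √((n + n*t) - 100) = √(-100 + n + n*t))
R(Q(g(-4)), Y - 1*3) - 1*(-5471) = √(-100 + (-33 - 3*(-9)) + (-33 - 3*(-9))*(-110 - 1*3)) - 1*(-5471) = √(-100 + (-33 + 27) + (-33 + 27)*(-110 - 3)) + 5471 = √(-100 - 6 - 6*(-113)) + 5471 = √(-100 - 6 + 678) + 5471 = √572 + 5471 = 2*√143 + 5471 = 5471 + 2*√143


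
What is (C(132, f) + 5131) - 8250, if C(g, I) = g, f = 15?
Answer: -2987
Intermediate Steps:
(C(132, f) + 5131) - 8250 = (132 + 5131) - 8250 = 5263 - 8250 = -2987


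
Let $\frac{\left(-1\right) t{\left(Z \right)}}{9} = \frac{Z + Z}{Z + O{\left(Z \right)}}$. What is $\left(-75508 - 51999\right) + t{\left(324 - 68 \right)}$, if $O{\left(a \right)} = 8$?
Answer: $- \frac{1402769}{11} \approx -1.2752 \cdot 10^{5}$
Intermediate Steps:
$t{\left(Z \right)} = - \frac{18 Z}{8 + Z}$ ($t{\left(Z \right)} = - 9 \frac{Z + Z}{Z + 8} = - 9 \frac{2 Z}{8 + Z} = - \frac{18 Z}{8 + Z}$)
$\left(-75508 - 51999\right) + t{\left(324 - 68 \right)} = \left(-75508 - 51999\right) - \frac{18 \left(324 - 68\right)}{8 + \left(324 - 68\right)} = -127507 - \frac{4608}{8 + 256} = -127507 - \frac{4608}{264} = -127507 - 4608 \cdot \frac{1}{264} = -127507 - \frac{192}{11} = - \frac{1402769}{11}$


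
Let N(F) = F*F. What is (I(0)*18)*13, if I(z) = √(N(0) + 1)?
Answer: 234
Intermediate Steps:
N(F) = F²
I(z) = 1 (I(z) = √(0² + 1) = √(0 + 1) = √1 = 1)
(I(0)*18)*13 = (1*18)*13 = 18*13 = 234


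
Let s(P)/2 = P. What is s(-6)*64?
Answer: -768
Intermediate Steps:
s(P) = 2*P
s(-6)*64 = (2*(-6))*64 = -12*64 = -768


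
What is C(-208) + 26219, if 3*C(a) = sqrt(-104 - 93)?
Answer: 26219 + I*sqrt(197)/3 ≈ 26219.0 + 4.6786*I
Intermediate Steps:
C(a) = I*sqrt(197)/3 (C(a) = sqrt(-104 - 93)/3 = sqrt(-197)/3 = (I*sqrt(197))/3 = I*sqrt(197)/3)
C(-208) + 26219 = I*sqrt(197)/3 + 26219 = 26219 + I*sqrt(197)/3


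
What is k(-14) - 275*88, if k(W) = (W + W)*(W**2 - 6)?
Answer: -29520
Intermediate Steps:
k(W) = 2*W*(-6 + W**2) (k(W) = (2*W)*(-6 + W**2) = 2*W*(-6 + W**2))
k(-14) - 275*88 = 2*(-14)*(-6 + (-14)**2) - 275*88 = 2*(-14)*(-6 + 196) - 24200 = 2*(-14)*190 - 24200 = -5320 - 24200 = -29520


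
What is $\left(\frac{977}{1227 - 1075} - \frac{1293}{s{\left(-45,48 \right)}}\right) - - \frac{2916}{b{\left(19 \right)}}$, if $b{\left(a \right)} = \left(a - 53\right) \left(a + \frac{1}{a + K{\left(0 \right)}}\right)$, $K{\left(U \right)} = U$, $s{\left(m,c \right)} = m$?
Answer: $\frac{215093579}{7015560} \approx 30.66$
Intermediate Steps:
$b{\left(a \right)} = \left(-53 + a\right) \left(a + \frac{1}{a}\right)$ ($b{\left(a \right)} = \left(a - 53\right) \left(a + \frac{1}{a + 0}\right) = \left(-53 + a\right) \left(a + \frac{1}{a}\right)$)
$\left(\frac{977}{1227 - 1075} - \frac{1293}{s{\left(-45,48 \right)}}\right) - - \frac{2916}{b{\left(19 \right)}} = \left(\frac{977}{1227 - 1075} - \frac{1293}{-45}\right) - - \frac{2916}{1 + 19^{2} - 1007 - \frac{53}{19}} = \left(\frac{977}{152} - - \frac{431}{15}\right) - - \frac{2916}{1 + 361 - 1007 - \frac{53}{19}} = \left(977 \cdot \frac{1}{152} + \frac{431}{15}\right) - - \frac{2916}{1 + 361 - 1007 - \frac{53}{19}} = \left(\frac{977}{152} + \frac{431}{15}\right) - - \frac{2916}{- \frac{12308}{19}} = \frac{80167}{2280} - \left(-2916\right) \left(- \frac{19}{12308}\right) = \frac{80167}{2280} - \frac{13851}{3077} = \frac{215093579}{7015560}$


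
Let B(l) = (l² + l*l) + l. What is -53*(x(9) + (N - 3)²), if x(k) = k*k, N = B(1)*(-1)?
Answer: -6201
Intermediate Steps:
B(l) = l + 2*l² (B(l) = (l² + l²) + l = 2*l² + l = l + 2*l²)
N = -3 (N = (1*(1 + 2*1))*(-1) = (1*(1 + 2))*(-1) = (1*3)*(-1) = 3*(-1) = -3)
x(k) = k²
-53*(x(9) + (N - 3)²) = -53*(9² + (-3 - 3)²) = -53*(81 + (-6)²) = -53*(81 + 36) = -53*117 = -6201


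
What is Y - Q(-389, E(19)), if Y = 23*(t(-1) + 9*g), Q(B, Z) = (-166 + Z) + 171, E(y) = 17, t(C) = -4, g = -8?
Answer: -1770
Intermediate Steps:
Q(B, Z) = 5 + Z
Y = -1748 (Y = 23*(-4 + 9*(-8)) = 23*(-4 - 72) = 23*(-76) = -1748)
Y - Q(-389, E(19)) = -1748 - (5 + 17) = -1748 - 1*22 = -1748 - 22 = -1770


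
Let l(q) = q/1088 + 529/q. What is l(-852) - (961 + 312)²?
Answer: -93887049485/57936 ≈ -1.6205e+6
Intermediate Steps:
l(q) = 529/q + q/1088 (l(q) = q*(1/1088) + 529/q = q/1088 + 529/q = 529/q + q/1088)
l(-852) - (961 + 312)² = (529/(-852) + (1/1088)*(-852)) - (961 + 312)² = (529*(-1/852) - 213/272) - 1*1273² = (-529/852 - 213/272) - 1*1620529 = -81341/57936 - 1620529 = -93887049485/57936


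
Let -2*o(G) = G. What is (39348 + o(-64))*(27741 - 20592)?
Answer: 281527620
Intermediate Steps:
o(G) = -G/2
(39348 + o(-64))*(27741 - 20592) = (39348 - ½*(-64))*(27741 - 20592) = (39348 + 32)*7149 = 39380*7149 = 281527620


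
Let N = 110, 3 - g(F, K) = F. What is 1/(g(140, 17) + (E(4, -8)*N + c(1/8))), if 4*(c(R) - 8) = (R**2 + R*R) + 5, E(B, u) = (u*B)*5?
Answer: -128/2269151 ≈ -5.6409e-5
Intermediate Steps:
g(F, K) = 3 - F
E(B, u) = 5*B*u (E(B, u) = (B*u)*5 = 5*B*u)
c(R) = 37/4 + R**2/2 (c(R) = 8 + ((R**2 + R*R) + 5)/4 = 8 + ((R**2 + R**2) + 5)/4 = 8 + (2*R**2 + 5)/4 = 8 + (5 + 2*R**2)/4 = 8 + (5/4 + R**2/2) = 37/4 + R**2/2)
1/(g(140, 17) + (E(4, -8)*N + c(1/8))) = 1/((3 - 1*140) + ((5*4*(-8))*110 + (37/4 + (1/8)**2/2))) = 1/((3 - 140) + (-160*110 + (37/4 + (1/8)**2/2))) = 1/(-137 + (-17600 + (37/4 + (1/2)*(1/64)))) = 1/(-137 + (-17600 + (37/4 + 1/128))) = 1/(-137 + (-17600 + 1185/128)) = 1/(-137 - 2251615/128) = 1/(-2269151/128) = -128/2269151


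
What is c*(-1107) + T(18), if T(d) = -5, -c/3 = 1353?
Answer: 4493308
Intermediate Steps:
c = -4059 (c = -3*1353 = -4059)
c*(-1107) + T(18) = -4059*(-1107) - 5 = 4493313 - 5 = 4493308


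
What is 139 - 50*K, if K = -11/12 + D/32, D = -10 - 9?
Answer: 10297/48 ≈ 214.52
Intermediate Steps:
D = -19
K = -145/96 (K = -11/12 - 19/32 = -145/96 ≈ -1.5104)
139 - 50*K = 139 - 50*(-145/96) = 139 + 3625/48 = 10297/48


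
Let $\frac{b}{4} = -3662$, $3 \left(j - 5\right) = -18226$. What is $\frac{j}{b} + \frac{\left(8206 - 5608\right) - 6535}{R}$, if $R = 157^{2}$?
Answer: $\frac{275875411}{1083175656} \approx 0.25469$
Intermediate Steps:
$j = - \frac{18211}{3}$ ($j = 5 + \frac{1}{3} \left(-18226\right) = 5 - \frac{18226}{3} = - \frac{18211}{3} \approx -6070.3$)
$b = -14648$ ($b = 4 \left(-3662\right) = -14648$)
$R = 24649$
$\frac{j}{b} + \frac{\left(8206 - 5608\right) - 6535}{R} = - \frac{18211}{3 \left(-14648\right)} + \frac{\left(8206 - 5608\right) - 6535}{24649} = \left(- \frac{18211}{3}\right) \left(- \frac{1}{14648}\right) + \left(2598 - 6535\right) \frac{1}{24649} = \frac{18211}{43944} - \frac{3937}{24649} = \frac{275875411}{1083175656}$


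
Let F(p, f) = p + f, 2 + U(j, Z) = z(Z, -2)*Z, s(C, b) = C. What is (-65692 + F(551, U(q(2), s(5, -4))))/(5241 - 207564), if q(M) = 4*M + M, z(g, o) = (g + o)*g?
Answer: 65068/202323 ≈ 0.32160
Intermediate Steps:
z(g, o) = g*(g + o)
q(M) = 5*M
U(j, Z) = -2 + Z**2*(-2 + Z) (U(j, Z) = -2 + (Z*(Z - 2))*Z = -2 + (Z*(-2 + Z))*Z = -2 + Z**2*(-2 + Z))
F(p, f) = f + p
(-65692 + F(551, U(q(2), s(5, -4))))/(5241 - 207564) = (-65692 + ((-2 + 5**2*(-2 + 5)) + 551))/(5241 - 207564) = (-65692 + ((-2 + 25*3) + 551))/(-202323) = (-65692 + ((-2 + 75) + 551))*(-1/202323) = (-65692 + (73 + 551))*(-1/202323) = (-65692 + 624)*(-1/202323) = -65068*(-1/202323) = 65068/202323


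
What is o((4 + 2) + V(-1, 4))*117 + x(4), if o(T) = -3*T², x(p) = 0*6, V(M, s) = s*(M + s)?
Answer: -113724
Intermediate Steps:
x(p) = 0
o((4 + 2) + V(-1, 4))*117 + x(4) = -3*((4 + 2) + 4*(-1 + 4))²*117 + 0 = -3*(6 + 4*3)²*117 + 0 = -3*(6 + 12)²*117 + 0 = -3*18²*117 + 0 = -3*324*117 + 0 = -972*117 + 0 = -113724 + 0 = -113724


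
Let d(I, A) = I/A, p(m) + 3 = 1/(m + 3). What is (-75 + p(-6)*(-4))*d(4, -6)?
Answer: 370/9 ≈ 41.111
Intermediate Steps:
p(m) = -3 + 1/(3 + m) (p(m) = -3 + 1/(m + 3) = -3 + 1/(3 + m))
(-75 + p(-6)*(-4))*d(4, -6) = (-75 + ((-8 - 3*(-6))/(3 - 6))*(-4))*(4/(-6)) = (-75 + ((-8 + 18)/(-3))*(-4))*(4*(-1/6)) = (-75 - 1/3*10*(-4))*(-2/3) = (-75 - 10/3*(-4))*(-2/3) = (-75 + 40/3)*(-2/3) = -185/3*(-2/3) = 370/9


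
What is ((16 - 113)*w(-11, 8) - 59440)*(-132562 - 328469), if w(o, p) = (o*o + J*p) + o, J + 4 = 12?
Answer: 35184963858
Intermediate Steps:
J = 8 (J = -4 + 12 = 8)
w(o, p) = o + o² + 8*p (w(o, p) = (o*o + 8*p) + o = (o² + 8*p) + o = o + o² + 8*p)
((16 - 113)*w(-11, 8) - 59440)*(-132562 - 328469) = ((16 - 113)*(-11 + (-11)² + 8*8) - 59440)*(-132562 - 328469) = (-97*(-11 + 121 + 64) - 59440)*(-461031) = (-97*174 - 59440)*(-461031) = (-16878 - 59440)*(-461031) = -76318*(-461031) = 35184963858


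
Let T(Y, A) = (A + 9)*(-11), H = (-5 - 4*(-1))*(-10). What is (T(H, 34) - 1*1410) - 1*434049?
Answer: -435932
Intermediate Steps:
H = 10 (H = (-5 + 4)*(-10) = -1*(-10) = 10)
T(Y, A) = -99 - 11*A (T(Y, A) = (9 + A)*(-11) = -99 - 11*A)
(T(H, 34) - 1*1410) - 1*434049 = ((-99 - 11*34) - 1*1410) - 1*434049 = ((-99 - 374) - 1410) - 434049 = (-473 - 1410) - 434049 = -1883 - 434049 = -435932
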